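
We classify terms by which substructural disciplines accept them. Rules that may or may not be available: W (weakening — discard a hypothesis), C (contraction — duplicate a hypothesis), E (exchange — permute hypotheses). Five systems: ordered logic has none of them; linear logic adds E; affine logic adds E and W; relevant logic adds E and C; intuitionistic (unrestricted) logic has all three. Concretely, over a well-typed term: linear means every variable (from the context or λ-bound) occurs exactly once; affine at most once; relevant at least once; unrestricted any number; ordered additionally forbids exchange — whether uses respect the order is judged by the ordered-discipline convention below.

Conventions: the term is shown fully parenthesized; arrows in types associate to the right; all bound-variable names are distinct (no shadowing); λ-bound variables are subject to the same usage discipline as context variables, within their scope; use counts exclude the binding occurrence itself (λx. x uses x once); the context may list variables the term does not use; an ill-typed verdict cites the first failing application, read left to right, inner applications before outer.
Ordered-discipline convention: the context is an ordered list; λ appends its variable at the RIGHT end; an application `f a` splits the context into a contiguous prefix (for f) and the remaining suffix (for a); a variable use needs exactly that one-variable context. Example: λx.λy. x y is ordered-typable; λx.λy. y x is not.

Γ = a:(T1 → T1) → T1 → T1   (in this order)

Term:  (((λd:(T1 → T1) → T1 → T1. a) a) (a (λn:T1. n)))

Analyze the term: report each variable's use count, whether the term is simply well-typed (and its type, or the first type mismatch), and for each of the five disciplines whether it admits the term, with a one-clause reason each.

variable uses: a ×3, d (bound) ×0, n (bound) ×1
left-to-right use order: a, a, a, n
typing: well-typed — term : T1 → T1
ordered: ✗, a ×3 used more than once (contraction); needs weakening: d unused
linear: ✗, a ×3 used more than once (contraction); needs weakening: d unused
affine: ✗, a ×3 used more than once (contraction)
relevant: ✗, needs weakening: d unused
unrestricted: ✓, typability at T1 → T1 is all that's needed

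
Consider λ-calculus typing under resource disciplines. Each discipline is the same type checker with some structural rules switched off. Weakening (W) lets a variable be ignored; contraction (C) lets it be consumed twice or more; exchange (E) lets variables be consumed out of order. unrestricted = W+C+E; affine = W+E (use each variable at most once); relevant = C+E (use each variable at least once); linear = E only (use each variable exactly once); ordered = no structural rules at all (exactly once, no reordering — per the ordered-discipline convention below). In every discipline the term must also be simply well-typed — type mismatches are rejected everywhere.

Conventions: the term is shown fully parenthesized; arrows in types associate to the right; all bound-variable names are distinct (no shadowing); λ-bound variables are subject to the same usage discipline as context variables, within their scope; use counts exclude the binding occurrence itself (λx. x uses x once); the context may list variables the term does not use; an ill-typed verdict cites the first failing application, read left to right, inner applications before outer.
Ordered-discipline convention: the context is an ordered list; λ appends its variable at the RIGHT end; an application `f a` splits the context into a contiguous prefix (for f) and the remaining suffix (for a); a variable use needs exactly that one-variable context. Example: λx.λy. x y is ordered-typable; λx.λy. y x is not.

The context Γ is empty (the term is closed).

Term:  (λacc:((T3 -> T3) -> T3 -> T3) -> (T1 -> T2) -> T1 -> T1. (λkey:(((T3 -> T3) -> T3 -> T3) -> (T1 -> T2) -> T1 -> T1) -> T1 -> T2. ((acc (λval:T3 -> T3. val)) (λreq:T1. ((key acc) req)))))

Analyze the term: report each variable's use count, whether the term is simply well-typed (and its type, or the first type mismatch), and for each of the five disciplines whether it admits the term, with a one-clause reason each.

variable uses: acc [bound] ×2; key [bound] ×1; val [bound] ×1; req [bound] ×1
use order (left to right): acc, val, key, acc, req
typing: well-typed at (((T3 -> T3) -> T3 -> T3) -> (T1 -> T2) -> T1 -> T1) -> ((((T3 -> T3) -> T3 -> T3) -> (T1 -> T2) -> T1 -> T1) -> T1 -> T2) -> T1 -> T1
ordered ✗ (repeated use of acc ×2)
linear ✗ (repeated use of acc ×2)
affine ✗ (repeated use of acc ×2)
relevant ✓ (none of acc, key, val, req goes unused)
unrestricted ✓ (well-typed at (((T3 -> T3) -> T3 -> T3) -> (T1 -> T2) -> T1 -> T1) -> ((((T3 -> T3) -> T3 -> T3) -> (T1 -> T2) -> T1 -> T1) -> T1 -> T2) -> T1 -> T1; no restrictions here)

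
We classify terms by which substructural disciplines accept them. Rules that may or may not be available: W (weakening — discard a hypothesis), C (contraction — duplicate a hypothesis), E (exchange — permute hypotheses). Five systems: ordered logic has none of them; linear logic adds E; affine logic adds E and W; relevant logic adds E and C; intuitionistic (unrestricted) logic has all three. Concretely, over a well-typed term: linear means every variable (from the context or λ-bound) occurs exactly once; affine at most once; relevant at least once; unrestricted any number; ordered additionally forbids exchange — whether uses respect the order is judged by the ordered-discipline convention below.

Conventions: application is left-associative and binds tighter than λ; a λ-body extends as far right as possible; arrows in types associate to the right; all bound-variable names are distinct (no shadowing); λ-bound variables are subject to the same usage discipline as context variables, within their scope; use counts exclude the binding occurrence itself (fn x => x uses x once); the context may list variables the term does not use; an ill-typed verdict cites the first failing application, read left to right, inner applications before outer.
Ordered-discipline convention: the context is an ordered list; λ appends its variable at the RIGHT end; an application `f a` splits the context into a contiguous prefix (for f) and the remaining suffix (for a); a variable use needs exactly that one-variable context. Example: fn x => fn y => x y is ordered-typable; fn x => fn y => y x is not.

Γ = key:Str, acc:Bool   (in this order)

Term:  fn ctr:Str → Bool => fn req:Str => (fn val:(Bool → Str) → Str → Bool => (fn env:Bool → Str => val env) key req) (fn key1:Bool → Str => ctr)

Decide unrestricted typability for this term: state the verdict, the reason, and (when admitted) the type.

no — a type mismatch blocks all five
variable uses: key ×1, acc ×0, ctr [bound] ×1, req [bound] ×1, val [bound] ×1, env [bound] ×1, key1 [bound] ×0
use order (left to right): val, env, key, req, ctr
typing: ill-typed: a function awaiting Bool → Str gets Str
summary: ordered ✗; linear ✗; affine ✗; relevant ✗; unrestricted ✗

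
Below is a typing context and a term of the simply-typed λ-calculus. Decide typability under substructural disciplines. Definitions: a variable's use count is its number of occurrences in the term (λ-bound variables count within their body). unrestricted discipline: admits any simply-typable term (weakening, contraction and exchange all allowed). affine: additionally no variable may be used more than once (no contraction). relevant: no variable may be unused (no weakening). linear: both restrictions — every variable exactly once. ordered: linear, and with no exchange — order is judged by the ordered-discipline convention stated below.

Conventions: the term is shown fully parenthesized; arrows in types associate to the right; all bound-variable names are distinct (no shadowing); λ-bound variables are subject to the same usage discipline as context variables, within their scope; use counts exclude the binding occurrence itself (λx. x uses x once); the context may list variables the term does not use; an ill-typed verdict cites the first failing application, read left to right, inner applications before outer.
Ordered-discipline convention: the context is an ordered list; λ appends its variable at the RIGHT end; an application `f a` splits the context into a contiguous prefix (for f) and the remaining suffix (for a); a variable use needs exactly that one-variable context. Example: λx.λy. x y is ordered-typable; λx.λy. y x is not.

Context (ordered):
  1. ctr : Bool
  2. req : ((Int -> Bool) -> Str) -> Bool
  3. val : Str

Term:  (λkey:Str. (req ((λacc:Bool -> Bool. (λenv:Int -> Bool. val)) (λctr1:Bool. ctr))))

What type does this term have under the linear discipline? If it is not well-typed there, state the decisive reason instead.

not well-typed under linear — key, acc, env, ctr1 never used (weakening)
variable uses: ctr=1, req=1, val=1, key [bound]=0, acc [bound]=0, env [bound]=0, ctr1 [bound]=0
left-to-right use order: req, val, ctr
typing: well-typed — term : Str -> Bool
all disciplines: ordered ✗ | linear ✗ | affine ✓ | relevant ✗ | unrestricted ✓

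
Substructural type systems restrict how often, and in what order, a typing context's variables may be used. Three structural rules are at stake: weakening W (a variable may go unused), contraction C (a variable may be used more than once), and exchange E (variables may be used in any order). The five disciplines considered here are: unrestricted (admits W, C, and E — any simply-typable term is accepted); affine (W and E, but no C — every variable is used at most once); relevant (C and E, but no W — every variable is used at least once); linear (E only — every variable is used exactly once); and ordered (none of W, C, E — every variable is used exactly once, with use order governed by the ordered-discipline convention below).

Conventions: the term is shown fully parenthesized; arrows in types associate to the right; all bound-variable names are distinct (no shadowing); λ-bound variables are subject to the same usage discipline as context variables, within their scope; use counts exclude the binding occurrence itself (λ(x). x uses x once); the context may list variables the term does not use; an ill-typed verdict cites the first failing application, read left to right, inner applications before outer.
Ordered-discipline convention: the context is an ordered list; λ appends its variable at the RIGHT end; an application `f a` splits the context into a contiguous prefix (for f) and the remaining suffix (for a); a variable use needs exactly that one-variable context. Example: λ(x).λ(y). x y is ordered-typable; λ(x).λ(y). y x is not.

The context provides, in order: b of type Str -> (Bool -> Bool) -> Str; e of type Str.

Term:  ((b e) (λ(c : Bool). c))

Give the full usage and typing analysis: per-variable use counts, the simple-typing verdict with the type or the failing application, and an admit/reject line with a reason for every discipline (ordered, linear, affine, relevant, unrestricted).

variable uses: b: 1×; e: 1×; c (λ-bound): 1×
order of uses: b, e, c
typing: well-typed — term : Str
ordered: ✓, b, e, c: once each, no exchange needed
linear: ✓, b, e, c: one use apiece
affine: ✓, at most one use each (b, e, c)
relevant: ✓, b, e, c: all used, weakening unneeded
unrestricted: ✓, type-checks (Str) and nothing is barred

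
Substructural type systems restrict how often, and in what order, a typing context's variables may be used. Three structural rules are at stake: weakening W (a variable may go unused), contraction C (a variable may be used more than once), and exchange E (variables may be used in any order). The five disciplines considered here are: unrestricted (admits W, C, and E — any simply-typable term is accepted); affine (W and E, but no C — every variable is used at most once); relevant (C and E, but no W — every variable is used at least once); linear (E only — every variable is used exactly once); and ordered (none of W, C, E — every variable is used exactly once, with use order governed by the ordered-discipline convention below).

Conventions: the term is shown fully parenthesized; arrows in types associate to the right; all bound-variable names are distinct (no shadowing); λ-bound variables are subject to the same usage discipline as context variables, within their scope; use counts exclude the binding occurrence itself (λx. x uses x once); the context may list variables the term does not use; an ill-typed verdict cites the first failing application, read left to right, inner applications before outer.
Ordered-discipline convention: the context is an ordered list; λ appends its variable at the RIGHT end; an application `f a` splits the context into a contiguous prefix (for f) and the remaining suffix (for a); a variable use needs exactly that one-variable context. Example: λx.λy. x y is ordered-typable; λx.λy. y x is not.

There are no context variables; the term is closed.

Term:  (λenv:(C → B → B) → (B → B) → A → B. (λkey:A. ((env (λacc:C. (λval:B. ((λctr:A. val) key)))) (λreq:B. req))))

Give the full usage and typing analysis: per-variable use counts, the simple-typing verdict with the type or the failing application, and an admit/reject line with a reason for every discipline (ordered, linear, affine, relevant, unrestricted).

use counts: env (bound) ×1; key (bound) ×1; acc (bound) ×0; val (bound) ×1; ctr (bound) ×0; req (bound) ×1
left-to-right use order: env, val, key, req
typing: well-typed at ((C → B → B) → (B → B) → A → B) → A → A → B
ordered: ✗, acc, ctr left unused
linear: ✗, acc, ctr left unused
affine: ✓, none of env, key, acc, val, ctr, req used more than once
relevant: ✗, acc, ctr left unused
unrestricted: ✓, typability at ((C → B → B) → (B → B) → A → B) → A → A → B is all that's needed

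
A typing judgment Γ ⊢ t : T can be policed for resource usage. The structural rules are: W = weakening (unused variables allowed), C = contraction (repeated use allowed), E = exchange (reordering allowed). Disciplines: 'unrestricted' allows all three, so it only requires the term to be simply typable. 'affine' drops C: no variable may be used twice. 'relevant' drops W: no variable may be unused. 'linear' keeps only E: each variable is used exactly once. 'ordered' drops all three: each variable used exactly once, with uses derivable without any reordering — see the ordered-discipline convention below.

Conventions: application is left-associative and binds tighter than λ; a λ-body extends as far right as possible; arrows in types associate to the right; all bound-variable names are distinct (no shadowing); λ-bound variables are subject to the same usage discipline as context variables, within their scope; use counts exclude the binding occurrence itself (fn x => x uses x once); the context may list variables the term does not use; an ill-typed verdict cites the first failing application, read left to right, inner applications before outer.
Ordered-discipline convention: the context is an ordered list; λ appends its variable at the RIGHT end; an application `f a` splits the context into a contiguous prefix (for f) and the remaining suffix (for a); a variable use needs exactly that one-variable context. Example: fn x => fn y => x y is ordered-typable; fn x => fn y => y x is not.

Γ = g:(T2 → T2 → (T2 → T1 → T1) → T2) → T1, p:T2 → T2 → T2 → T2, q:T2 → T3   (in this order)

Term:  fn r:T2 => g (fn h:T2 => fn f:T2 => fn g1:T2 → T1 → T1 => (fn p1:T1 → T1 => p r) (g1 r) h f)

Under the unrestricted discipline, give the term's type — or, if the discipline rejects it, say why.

term : T2 → T1
usage: g: 1×, p: 1×, q: 0×, r [bound]: 2×, h [bound]: 1×, f [bound]: 1×, g1 [bound]: 1×, p1 [bound]: 0×
use order (left to right): g, p, r, g1, r, h, f
typing: ✓ — T2 → T1
summary: ordered ✗; linear ✗; affine ✗; relevant ✗; unrestricted ✓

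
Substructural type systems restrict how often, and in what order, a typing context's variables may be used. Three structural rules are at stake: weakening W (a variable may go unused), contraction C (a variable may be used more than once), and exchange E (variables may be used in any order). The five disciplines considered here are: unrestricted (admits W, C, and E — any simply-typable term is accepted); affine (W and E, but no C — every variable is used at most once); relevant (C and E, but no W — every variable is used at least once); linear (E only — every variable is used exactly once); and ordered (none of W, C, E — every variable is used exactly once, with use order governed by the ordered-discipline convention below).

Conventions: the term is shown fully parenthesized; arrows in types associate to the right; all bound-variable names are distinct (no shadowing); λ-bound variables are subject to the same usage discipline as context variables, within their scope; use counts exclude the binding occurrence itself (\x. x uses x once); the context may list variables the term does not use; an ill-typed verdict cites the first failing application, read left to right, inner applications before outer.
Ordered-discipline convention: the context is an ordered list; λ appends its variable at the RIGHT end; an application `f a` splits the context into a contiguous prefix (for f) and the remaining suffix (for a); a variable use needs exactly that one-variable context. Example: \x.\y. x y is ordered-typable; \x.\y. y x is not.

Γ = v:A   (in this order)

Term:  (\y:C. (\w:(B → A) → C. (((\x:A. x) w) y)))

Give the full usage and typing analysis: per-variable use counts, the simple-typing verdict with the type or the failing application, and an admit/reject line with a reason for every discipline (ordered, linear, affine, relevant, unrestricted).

usage: v=0; y (bound)=1; w (bound)=1; x (bound)=1
order of uses: x, w, y
typing: ill-typed: an application expects A but receives (B → A) → C
ordered: ✗ — a type mismatch blocks all five
linear: ✗ — the type mismatch rejects it
affine: ✗ — not simply typable
relevant: ✗ — fails simple typing
unrestricted: ✗ — a type mismatch blocks all five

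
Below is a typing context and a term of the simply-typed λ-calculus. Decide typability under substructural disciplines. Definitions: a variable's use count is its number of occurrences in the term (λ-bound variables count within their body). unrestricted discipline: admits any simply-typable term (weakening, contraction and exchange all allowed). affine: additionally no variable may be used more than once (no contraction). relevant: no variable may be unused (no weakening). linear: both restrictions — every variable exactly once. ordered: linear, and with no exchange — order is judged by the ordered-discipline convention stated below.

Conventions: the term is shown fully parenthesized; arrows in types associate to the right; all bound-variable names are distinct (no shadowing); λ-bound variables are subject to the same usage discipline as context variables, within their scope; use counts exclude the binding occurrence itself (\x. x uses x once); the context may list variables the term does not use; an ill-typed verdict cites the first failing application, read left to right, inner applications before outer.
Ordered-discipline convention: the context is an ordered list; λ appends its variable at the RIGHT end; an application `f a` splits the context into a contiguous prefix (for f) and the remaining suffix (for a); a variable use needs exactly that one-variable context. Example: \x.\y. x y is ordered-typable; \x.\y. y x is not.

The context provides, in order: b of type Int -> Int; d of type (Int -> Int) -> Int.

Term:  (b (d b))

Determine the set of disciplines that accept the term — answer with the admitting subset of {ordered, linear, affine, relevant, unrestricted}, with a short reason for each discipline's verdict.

admitted by: relevant, unrestricted
use counts: b ×2, d ×1
use order (left to right): b, d, b
typing: the term checks, with type Int
ordered: ✗ — uses contraction: b ×2
linear: ✗ — uses contraction: b ×2
affine: ✗ — uses contraction: b ×2
relevant: ✓ — none of b, d goes unused
unrestricted: ✓ — simply typable at Int; W, C, E all held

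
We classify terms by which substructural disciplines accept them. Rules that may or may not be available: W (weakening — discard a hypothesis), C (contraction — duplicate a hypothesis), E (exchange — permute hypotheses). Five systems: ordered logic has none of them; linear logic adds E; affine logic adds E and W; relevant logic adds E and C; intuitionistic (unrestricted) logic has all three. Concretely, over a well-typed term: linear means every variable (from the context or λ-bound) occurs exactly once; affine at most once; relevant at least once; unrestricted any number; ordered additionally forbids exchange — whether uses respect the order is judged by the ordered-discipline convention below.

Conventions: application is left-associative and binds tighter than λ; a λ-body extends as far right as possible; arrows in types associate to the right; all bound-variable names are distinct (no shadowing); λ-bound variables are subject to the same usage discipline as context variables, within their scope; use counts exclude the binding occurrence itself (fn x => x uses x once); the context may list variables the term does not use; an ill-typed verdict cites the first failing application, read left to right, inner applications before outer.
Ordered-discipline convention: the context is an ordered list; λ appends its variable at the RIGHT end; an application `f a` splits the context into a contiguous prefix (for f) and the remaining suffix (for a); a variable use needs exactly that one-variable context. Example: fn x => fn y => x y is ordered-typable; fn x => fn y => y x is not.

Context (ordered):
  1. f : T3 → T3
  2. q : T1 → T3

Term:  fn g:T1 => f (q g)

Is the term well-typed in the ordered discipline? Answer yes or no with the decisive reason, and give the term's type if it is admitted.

yes — f, q, g: once each, no exchange needed; term : T1 → T3
variable uses: f: 1, q: 1, g (λ-bound): 1
order of uses: f, q, g
typing: well-typed — term : T1 → T3
all disciplines: ordered ✓, linear ✓, affine ✓, relevant ✓, unrestricted ✓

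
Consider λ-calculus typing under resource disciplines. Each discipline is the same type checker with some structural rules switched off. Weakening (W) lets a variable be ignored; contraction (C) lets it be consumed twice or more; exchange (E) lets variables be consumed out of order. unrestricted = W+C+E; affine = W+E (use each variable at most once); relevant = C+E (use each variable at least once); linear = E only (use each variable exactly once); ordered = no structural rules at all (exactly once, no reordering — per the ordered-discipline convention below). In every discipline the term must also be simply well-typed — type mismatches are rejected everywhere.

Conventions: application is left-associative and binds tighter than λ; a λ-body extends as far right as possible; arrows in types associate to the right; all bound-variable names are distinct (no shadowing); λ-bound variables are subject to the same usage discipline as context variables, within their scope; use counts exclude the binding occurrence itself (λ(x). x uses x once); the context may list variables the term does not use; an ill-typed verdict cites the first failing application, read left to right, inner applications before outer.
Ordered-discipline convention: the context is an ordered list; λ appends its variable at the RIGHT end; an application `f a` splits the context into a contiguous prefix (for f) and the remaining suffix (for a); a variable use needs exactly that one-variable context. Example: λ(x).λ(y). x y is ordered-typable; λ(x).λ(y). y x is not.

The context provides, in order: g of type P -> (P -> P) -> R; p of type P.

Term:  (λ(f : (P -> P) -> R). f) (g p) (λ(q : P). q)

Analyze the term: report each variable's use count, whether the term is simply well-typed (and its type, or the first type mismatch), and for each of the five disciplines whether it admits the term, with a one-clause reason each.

variable uses: g ×1, p ×1, f [bound] ×1, q [bound] ×1
left-to-right use order: f, g, p, q
typing: well-typed — term : R
ordered ✓ (g, p, f, q once each; derivable with no W/C/E)
linear ✓ (g, p, f, q: one use apiece)
affine ✓ (g, p, f, q: no repeats, contraction unneeded)
relevant ✓ (none of g, p, f, q goes unused)
unrestricted ✓ (well-typed at R; no restrictions here)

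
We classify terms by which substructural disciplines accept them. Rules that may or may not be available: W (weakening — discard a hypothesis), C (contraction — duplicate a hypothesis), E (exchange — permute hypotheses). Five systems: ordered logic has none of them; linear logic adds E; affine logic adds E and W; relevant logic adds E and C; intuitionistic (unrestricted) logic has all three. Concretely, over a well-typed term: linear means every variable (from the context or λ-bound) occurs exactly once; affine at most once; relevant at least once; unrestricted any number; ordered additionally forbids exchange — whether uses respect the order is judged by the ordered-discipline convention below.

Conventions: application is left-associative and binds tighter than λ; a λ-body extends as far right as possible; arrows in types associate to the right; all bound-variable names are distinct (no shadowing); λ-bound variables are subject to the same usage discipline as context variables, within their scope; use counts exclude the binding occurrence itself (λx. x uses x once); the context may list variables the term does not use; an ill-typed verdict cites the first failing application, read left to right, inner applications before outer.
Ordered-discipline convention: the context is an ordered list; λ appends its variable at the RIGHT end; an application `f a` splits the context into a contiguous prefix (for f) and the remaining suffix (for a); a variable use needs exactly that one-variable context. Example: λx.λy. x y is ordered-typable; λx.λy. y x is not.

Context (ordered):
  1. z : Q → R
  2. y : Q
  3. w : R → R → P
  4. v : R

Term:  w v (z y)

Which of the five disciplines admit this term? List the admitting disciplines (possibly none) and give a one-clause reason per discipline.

admitting disciplines: linear, affine, relevant, unrestricted
use counts: z: 1×, y: 1×, w: 1×, v: 1×
left-to-right use order: w, v, z, y
typing: the term checks, with type P
ordered: ✗, no contiguous prefix/suffix split fits w, v, z, y
linear: ✓, z, y, w, v: one use apiece
affine: ✓, no duplicate uses among z, y, w, v
relevant: ✓, every one of z, y, w, v appears
unrestricted: ✓, type-checks (P) and nothing is barred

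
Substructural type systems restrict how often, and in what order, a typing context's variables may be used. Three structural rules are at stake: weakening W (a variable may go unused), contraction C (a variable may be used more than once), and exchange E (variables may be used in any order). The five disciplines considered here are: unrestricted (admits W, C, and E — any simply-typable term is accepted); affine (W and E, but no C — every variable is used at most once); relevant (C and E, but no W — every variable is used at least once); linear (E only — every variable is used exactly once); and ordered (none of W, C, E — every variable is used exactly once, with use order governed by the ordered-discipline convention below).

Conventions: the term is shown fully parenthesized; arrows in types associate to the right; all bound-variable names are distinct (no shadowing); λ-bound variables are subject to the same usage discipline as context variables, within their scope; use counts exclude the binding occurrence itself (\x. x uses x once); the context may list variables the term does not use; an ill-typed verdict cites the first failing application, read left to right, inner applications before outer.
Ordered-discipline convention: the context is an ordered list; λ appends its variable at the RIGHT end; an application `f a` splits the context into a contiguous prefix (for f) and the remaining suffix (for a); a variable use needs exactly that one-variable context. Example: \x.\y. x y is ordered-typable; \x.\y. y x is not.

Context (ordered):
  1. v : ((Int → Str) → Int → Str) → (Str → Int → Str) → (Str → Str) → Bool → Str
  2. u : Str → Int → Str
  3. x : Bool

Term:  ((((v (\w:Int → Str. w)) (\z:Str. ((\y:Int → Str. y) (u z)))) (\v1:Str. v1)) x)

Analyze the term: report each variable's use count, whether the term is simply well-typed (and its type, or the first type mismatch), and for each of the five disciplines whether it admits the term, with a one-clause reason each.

variable uses: v ×1, u ×1, x ×1, w (bound) ×1, z (bound) ×1, y (bound) ×1, v1 (bound) ×1
uses in reading order: v, w, y, u, z, v1, x
typing: ✓ — Str
ordered: ✓ — one use each (v, u, x, w, z, y, v1); ordered split holds
linear: ✓ — v, u, x, w, z, y, v1: one use apiece
affine: ✓ — v, u, x, w, z, y, v1: no repeats, contraction unneeded
relevant: ✓ — at least one use each (v, u, x, w, z, y, v1)
unrestricted: ✓ — type-checks (Str) and nothing is barred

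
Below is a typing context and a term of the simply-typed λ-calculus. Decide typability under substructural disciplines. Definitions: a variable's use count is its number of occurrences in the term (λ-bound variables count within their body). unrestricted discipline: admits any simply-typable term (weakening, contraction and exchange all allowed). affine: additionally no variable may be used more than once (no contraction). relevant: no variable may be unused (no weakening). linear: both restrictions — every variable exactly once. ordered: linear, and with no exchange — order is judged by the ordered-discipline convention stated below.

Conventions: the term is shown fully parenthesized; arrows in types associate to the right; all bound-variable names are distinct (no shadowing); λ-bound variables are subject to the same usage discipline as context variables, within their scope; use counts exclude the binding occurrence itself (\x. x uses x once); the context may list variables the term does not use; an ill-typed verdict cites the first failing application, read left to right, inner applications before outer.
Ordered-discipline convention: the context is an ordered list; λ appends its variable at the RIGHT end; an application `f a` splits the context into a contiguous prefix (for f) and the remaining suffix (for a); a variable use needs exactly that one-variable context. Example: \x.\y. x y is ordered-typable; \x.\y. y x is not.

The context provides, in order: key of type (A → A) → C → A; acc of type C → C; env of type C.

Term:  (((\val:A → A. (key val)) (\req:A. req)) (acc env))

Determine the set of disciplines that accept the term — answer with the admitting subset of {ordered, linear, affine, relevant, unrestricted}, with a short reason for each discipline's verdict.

admitting disciplines: ordered, linear, affine, relevant, unrestricted
use counts: key ×1, acc ×1, env ×1, val [bound] ×1, req [bound] ×1
left-to-right use order: key, val, req, acc, env
typing: well-typed at A
ordered: ✓ — key, acc, env, val, req once each; derivable with no W/C/E
linear: ✓ — exactly-once usage across key, acc, env, val, req
affine: ✓ — at most one use each (key, acc, env, val, req)
relevant: ✓ — key, acc, env, val, req: all used, weakening unneeded
unrestricted: ✓ — type-checks (A) and nothing is barred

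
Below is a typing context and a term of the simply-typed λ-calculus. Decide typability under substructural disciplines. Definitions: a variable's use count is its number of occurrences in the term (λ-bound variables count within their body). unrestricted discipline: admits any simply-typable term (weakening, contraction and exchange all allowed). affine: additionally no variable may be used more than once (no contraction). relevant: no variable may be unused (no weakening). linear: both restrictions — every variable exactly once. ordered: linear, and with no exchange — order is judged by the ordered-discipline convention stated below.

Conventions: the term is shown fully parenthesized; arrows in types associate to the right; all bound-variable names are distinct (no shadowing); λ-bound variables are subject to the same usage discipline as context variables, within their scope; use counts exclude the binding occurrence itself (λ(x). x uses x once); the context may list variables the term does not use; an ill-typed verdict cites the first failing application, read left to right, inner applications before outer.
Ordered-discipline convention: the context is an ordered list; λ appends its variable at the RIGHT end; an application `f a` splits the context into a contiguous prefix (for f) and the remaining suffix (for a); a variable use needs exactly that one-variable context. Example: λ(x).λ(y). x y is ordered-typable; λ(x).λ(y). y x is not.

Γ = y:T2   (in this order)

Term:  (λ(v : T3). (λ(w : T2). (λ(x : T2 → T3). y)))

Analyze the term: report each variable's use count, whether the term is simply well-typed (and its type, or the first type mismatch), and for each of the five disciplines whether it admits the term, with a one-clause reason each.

usage: y ×1, v (λ-bound) ×0, w (λ-bound) ×0, x (λ-bound) ×0
uses in reading order: y
typing: well-typed — term : T3 → T2 → (T2 → T3) → T2
ordered: ✗ — v, w, x never used (weakening)
linear: ✗ — v, w, x never used (weakening)
affine: ✓ — at most one use each (y, v, w, x)
relevant: ✗ — v, w, x never used (weakening)
unrestricted: ✓ — typability at T3 → T2 → (T2 → T3) → T2 is all that's needed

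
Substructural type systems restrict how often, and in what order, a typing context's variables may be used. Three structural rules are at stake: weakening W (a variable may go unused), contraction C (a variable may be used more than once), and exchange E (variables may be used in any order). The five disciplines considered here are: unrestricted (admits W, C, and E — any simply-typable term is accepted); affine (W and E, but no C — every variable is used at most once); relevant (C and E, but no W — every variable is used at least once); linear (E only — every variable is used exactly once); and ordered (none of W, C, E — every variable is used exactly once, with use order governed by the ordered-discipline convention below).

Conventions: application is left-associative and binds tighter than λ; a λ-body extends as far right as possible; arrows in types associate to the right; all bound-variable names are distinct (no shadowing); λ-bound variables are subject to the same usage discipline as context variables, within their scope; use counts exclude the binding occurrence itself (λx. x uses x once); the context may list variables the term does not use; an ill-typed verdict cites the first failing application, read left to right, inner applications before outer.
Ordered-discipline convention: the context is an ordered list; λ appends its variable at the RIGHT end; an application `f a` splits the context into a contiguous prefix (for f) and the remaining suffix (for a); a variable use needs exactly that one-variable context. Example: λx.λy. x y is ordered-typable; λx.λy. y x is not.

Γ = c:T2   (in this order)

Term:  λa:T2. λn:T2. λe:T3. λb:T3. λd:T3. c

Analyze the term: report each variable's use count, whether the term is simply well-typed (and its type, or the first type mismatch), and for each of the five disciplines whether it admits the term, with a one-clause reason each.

counts: c: 1×, a (bound): 0×, n (bound): 0×, e (bound): 0×, b (bound): 0×, d (bound): 0×
order of uses: c
typing: well-typed at T2 -> T2 -> T3 -> T3 -> T3 -> T2
ordered ✗ (needs weakening: a, n, e, b, d unused)
linear ✗ (needs weakening: a, n, e, b, d unused)
affine ✓ (none of c, a, n, e, b, d used more than once)
relevant ✗ (needs weakening: a, n, e, b, d unused)
unrestricted ✓ (well-typed at T2 -> T2 -> T3 -> T3 -> T3 -> T2; no restrictions here)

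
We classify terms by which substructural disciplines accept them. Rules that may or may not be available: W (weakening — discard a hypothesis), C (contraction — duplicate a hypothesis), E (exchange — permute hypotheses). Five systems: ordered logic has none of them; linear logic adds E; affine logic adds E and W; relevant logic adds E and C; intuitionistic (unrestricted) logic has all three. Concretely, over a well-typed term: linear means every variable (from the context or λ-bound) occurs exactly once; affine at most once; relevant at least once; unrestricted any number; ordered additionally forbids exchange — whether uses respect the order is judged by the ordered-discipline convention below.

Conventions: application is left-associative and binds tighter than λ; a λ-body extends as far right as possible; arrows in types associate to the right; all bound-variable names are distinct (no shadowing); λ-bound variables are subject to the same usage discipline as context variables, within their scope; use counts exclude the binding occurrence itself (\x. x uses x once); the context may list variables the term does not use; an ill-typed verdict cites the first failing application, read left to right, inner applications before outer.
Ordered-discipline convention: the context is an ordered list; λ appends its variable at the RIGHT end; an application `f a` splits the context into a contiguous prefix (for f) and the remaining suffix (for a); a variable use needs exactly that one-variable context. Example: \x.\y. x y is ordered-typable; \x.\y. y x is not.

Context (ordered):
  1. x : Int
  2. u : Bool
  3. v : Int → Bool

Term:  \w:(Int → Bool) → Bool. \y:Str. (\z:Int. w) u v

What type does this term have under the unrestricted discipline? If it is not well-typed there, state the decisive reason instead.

not well-typed under unrestricted — a type mismatch blocks all five
usage: x: 0×, u: 1×, v: 1×, w [bound]: 1×, y [bound]: 0×, z [bound]: 0×
left-to-right use order: w, u, v
typing: ill-typed: an application expects Int but receives Bool
summary: ordered ✗ · linear ✗ · affine ✗ · relevant ✗ · unrestricted ✗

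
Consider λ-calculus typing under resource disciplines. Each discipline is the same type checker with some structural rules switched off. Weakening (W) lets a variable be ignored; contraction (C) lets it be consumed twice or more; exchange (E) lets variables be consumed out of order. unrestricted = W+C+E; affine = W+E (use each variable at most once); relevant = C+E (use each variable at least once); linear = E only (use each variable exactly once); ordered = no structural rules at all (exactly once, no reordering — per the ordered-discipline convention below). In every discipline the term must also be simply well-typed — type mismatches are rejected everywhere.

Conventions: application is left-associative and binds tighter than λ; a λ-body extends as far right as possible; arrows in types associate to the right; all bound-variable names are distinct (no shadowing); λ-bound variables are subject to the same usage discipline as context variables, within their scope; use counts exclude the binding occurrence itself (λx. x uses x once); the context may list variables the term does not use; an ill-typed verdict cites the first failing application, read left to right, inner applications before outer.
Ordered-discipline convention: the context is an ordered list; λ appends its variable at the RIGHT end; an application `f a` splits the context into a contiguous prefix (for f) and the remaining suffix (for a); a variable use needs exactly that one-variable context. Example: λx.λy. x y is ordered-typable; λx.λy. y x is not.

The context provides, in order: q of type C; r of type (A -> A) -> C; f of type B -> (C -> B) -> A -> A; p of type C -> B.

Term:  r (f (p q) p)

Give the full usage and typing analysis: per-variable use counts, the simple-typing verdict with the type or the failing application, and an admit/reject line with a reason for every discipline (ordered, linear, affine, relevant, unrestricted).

use counts: q=1, r=1, f=1, p=2
order of uses: r, f, p, q, p
typing: the term checks, with type C
ordered ✗ (repeated use of p ×2)
linear ✗ (repeated use of p ×2)
affine ✗ (repeated use of p ×2)
relevant ✓ (q, r, f, p: all used, weakening unneeded)
unrestricted ✓ (simply typable at C; W, C, E all held)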